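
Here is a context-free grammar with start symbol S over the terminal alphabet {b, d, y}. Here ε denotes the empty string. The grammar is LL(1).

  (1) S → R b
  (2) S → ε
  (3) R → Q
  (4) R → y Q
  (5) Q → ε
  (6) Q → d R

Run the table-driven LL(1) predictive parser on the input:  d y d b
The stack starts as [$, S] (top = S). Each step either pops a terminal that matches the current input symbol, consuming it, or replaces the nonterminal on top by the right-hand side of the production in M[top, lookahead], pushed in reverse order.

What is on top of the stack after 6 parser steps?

step 1: stack=$ S  input=d y d b $  — expand S → R b
step 2: stack=$ b R  input=d y d b $  — expand R → Q
step 3: stack=$ b Q  input=d y d b $  — expand Q → d R
step 4: stack=$ b R d  input=d y d b $  — match d
step 5: stack=$ b R  input=y d b $  — expand R → y Q
step 6: stack=$ b Q y  input=y d b $  — match y
Stack after step 6: $ b Q (top = Q).

Q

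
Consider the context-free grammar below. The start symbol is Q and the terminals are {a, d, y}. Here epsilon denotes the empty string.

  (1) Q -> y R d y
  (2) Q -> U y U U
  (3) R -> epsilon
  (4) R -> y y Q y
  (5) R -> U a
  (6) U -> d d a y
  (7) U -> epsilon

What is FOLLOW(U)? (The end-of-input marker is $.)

{$, a, d, y}

FIRST(U): from U->d d a y we get {d}; from U->epsilon we get {epsilon}. So FIRST(U) = {epsilon, d}.
FIRST(Q): from Q->y R d y we get {y}; from Q->U y U U we get {d, y}. So FIRST(Q) = {d, y}.
FIRST(R): from R->epsilon we get {epsilon}; from R->y y Q y we get {y}; from R->U a we get {a, d}. So FIRST(R) = {epsilon, a, d, y}.
FOLLOW(Q) includes $ since Q is the start symbol.
FOLLOW(Q): in R->y y Q y, Q is followed by y with FIRST {y}. Thus FOLLOW(Q) = {$, y}.
FOLLOW(R): in Q->y R d y, R is followed by d y with FIRST {d}. Thus FOLLOW(R) = {d}.
FOLLOW(U): in Q->U y U U (occurrence 1), U is followed by y U U with FIRST {y}; in Q->U y U U (occurrence 2), U is followed by U with FIRST {epsilon, d}; in Q->U y U U (occurrence 2), the suffix after U is nullable, so FOLLOW(U) ⊇ FOLLOW(Q) = {$, y}; in Q->U y U U (occurrence 3), the suffix after U is empty, so FOLLOW(U) ⊇ FOLLOW(Q) = {$, y}; in R->U a, U is followed by a with FIRST {a}. Thus FOLLOW(U) = {$, a, d, y}.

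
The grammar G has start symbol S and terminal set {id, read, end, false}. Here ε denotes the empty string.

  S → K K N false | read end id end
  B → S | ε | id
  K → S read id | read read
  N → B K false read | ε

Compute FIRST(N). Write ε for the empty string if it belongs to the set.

FIRST(S) = {read}  (via K K N false)
FIRST(B) = {ε, id, read}  (via S)
FIRST(K) = {read}  (via S read id)
FIRST(N) = {ε, id, read}  (via B K false read)

{ε, id, read}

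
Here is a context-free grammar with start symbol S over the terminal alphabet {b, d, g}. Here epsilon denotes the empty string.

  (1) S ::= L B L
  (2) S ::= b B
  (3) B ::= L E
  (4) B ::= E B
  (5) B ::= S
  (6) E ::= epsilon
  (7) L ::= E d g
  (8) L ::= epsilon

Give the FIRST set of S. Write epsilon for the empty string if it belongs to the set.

FIRST(E) = {epsilon}
FIRST(L) = {epsilon, d}  (via E d g)
FIRST(S) = {epsilon, b, d}  (via L B L)
FIRST(B) = {epsilon, b, d}  (via L E, E B, S)

{epsilon, b, d}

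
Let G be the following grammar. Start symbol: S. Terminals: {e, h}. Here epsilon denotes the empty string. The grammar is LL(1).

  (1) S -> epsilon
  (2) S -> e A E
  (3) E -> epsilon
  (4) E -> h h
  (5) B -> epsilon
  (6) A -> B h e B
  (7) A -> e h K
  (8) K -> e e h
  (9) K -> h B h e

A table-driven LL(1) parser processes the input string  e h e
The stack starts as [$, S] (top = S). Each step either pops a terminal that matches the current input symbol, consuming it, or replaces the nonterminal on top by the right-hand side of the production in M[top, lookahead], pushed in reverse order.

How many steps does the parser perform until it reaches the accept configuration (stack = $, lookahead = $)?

     Stack        Input    Action
  1  $ S          e h e $  expand S -> e A E
  2  $ E A e      e h e $  match e
  3  $ E A        h e $    expand A -> B h e B
  4  $ E B e h B  h e $    expand B -> epsilon
  5  $ E B e h    h e $    match h
  6  $ E B e      e $      match e
  7  $ E B        $        expand B -> epsilon
  8  $ E          $        expand E -> epsilon
Accept reached after 8 steps.

8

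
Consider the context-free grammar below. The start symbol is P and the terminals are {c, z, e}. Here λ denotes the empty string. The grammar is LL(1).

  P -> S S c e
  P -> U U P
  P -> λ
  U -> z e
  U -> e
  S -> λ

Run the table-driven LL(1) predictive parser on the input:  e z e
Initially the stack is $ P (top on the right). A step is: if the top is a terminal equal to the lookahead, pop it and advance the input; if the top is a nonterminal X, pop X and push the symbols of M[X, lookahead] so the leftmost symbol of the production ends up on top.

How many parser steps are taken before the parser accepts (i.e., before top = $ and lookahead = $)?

     Stack    Input    Action
  1  $ P      e z e $  expand P -> U U P
  2  $ P U U  e z e $  expand U -> e
  3  $ P U e  e z e $  match e
  4  $ P U    z e $    expand U -> z e
  5  $ P e z  z e $    match z
  6  $ P e    e $      match e
  7  $ P      $        expand P -> λ
Accept reached after 7 steps.

7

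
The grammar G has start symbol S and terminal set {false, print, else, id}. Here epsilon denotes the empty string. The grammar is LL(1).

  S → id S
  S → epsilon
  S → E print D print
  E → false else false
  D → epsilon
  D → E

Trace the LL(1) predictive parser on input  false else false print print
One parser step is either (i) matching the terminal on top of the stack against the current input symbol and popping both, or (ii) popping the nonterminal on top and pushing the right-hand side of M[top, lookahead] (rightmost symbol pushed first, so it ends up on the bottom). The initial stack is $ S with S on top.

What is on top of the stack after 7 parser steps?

step 1: stack=$ S  input=false else false print print $  — expand S → E print D print
step 2: stack=$ print D print E  input=false else false print print $  — expand E → false else false
step 3: stack=$ print D print false else false  input=false else false print print $  — match false
step 4: stack=$ print D print false else  input=else false print print $  — match else
step 5: stack=$ print D print false  input=false print print $  — match false
step 6: stack=$ print D print  input=print print $  — match print
step 7: stack=$ print D  input=print $  — expand D → epsilon
Stack after step 7: $ print (top = print).

print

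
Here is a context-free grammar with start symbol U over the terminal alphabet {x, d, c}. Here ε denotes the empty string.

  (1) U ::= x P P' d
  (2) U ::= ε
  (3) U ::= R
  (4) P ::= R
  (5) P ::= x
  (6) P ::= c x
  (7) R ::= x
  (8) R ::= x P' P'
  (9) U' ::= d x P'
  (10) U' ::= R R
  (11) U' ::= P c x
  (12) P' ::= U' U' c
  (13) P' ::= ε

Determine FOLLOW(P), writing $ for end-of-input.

{c, d, x}

FIRST(R) = {x}
FIRST(U) = {ε, x}  (via R)
FIRST(P) = {c, x}  (via R)
FIRST(U') = {c, d, x}  (via R R, P c x)
FIRST(P') = {ε, c, d, x}  (via U' U' c)
FOLLOW(U) includes $ since U is the start symbol.
FOLLOW(U): U appears on no right-hand side. Thus FOLLOW(U) = {$}.
FOLLOW(P): in U::=x P P' d, P is followed by P' d with FIRST {c, d, x}; in U'::=P c x, P is followed by c x with FIRST {c}. Thus FOLLOW(P) = {c, d, x}.
FOLLOW(U'): in P'::=U' U' c (occurrence 1), U' is followed by U' c with FIRST {c, d, x}; in P'::=U' U' c (occurrence 2), U' is followed by c with FIRST {c}. Thus FOLLOW(U') = {c, d, x}.
FOLLOW(R): in U::=R, the suffix after R is empty, so FOLLOW(R) ⊇ FOLLOW(U) = {$}; in P::=R, the suffix after R is empty, so FOLLOW(R) ⊇ FOLLOW(P) = {c, d, x}; in U'::=R R (occurrence 1), R is followed by R with FIRST {x}; in U'::=R R (occurrence 2), the suffix after R is empty, so FOLLOW(R) ⊇ FOLLOW(U') = {c, d, x}. Thus FOLLOW(R) = {$, c, d, x}.
FOLLOW(P'): in U::=x P P' d, P' is followed by d with FIRST {d}; in R::=x P' P' (occurrence 1), P' is followed by P' with FIRST {ε, c, d, x}; in R::=x P' P' (occurrence 1), the suffix after P' is nullable, so FOLLOW(P') ⊇ FOLLOW(R) = {$, c, d, x}; in R::=x P' P' (occurrence 2), the suffix after P' is empty, so FOLLOW(P') ⊇ FOLLOW(R) = {$, c, d, x}; in U'::=d x P', the suffix after P' is empty, so FOLLOW(P') ⊇ FOLLOW(U') = {c, d, x}. Thus FOLLOW(P') = {$, c, d, x}.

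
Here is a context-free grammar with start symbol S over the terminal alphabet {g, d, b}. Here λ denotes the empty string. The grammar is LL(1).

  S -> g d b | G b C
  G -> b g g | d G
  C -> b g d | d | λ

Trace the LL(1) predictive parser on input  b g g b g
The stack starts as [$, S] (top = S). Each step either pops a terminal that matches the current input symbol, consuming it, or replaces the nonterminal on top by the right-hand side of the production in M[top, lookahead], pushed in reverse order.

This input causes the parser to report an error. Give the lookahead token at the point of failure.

step 1: stack=$ S  input=b g g b g $  — expand S -> G b C
step 2: stack=$ C b G  input=b g g b g $  — expand G -> b g g
step 3: stack=$ C b g g b  input=b g g b g $  — match b
step 4: stack=$ C b g g  input=g g b g $  — match g
step 5: stack=$ C b g  input=g b g $  — match g
step 6: stack=$ C b  input=b g $  — match b
step 7: stack=$ C  input=g $  — error: M[C, g] is empty

g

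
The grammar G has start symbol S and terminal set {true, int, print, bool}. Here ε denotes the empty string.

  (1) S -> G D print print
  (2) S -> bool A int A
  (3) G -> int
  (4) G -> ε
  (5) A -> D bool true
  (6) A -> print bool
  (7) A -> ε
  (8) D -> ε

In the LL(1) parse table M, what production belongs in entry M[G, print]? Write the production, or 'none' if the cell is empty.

G -> ε

FIRST(G): from G->int we get {int}; from G->ε we get {ε}. So FIRST(G) = {ε, int}.
FIRST(D): from D->ε we get {ε}. So FIRST(D) = {ε}.
FIRST(S): from S->G D print print we get {int, print}; from S->bool A int A we get {bool}. So FIRST(S) = {bool, int, print}.
FIRST(A): from A->D bool true we get {bool}; from A->print bool we get {print}; from A->ε we get {ε}. So FIRST(A) = {ε, bool, print}.
FOLLOW(S) includes $ since S is the start symbol.
FOLLOW(G): in S->G D print print, G is followed by D print print with FIRST {print}. Thus FOLLOW(G) = {print}.
For G -> int: FIRST(int) = {int}, so it goes in M[G, t] for t ∈ {int}.
For G -> ε: FIRST(ε) = {ε}, so it goes in M[G, t] for t ∈ {}; since ε ∈ FIRST, also for every t ∈ FOLLOW(G) = {print}.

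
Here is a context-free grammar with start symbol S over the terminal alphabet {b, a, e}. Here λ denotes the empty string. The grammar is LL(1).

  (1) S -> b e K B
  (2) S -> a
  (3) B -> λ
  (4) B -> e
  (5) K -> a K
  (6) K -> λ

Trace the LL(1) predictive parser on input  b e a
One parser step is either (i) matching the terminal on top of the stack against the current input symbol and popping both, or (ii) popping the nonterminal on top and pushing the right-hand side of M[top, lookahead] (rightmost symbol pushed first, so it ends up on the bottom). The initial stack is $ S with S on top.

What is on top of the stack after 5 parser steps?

     Stack      Input    Action
  1  $ S        b e a $  expand S -> b e K B
  2  $ B K e b  b e a $  match b
  3  $ B K e    e a $    match e
  4  $ B K      a $      expand K -> a K
  5  $ B K a    a $      match a
Stack after step 5: $ B K (top = K).

K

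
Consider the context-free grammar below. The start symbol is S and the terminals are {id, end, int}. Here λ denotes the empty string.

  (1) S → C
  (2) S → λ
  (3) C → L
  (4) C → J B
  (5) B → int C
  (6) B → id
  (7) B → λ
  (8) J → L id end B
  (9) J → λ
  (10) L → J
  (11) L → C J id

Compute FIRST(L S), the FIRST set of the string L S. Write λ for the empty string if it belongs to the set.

FIRST(B): from B→int C we get {int}; from B→id we get {id}; from B→λ we get {λ}. So FIRST(B) = {λ, id, int}.
FIRST(S): from S→C we get {λ, id, int}; from S→λ we get {λ}. So FIRST(S) = {λ, id, int}.
FIRST(C): from C→L we get {λ, id, int}; from C→J B we get {λ, id, int}. So FIRST(C) = {λ, id, int}.
FIRST(J): from J→L id end B we get {id, int}; from J→λ we get {λ}. So FIRST(J) = {λ, id, int}.
FIRST(L): from L→J we get {λ, id, int}; from L→C J id we get {id, int}. So FIRST(L) = {λ, id, int}.
FIRST(L S): take FIRST of each symbol in turn, carrying on past any symbol whose FIRST contains λ; result {λ, id, int}.

{λ, id, int}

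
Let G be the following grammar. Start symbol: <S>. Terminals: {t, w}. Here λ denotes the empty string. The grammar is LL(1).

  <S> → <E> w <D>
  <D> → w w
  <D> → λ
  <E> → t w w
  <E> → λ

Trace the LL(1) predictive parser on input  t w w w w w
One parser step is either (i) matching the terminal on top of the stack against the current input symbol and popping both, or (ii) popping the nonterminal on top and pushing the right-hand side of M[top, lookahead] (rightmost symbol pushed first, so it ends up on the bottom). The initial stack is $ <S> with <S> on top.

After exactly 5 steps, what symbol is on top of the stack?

w

step 1: stack=$ <S>  input=t w w w w w $  — expand <S> → <E> w <D>
step 2: stack=$ <D> w <E>  input=t w w w w w $  — expand <E> → t w w
step 3: stack=$ <D> w w w t  input=t w w w w w $  — match t
step 4: stack=$ <D> w w w  input=w w w w w $  — match w
step 5: stack=$ <D> w w  input=w w w w $  — match w
Stack after step 5: $ <D> w (top = w).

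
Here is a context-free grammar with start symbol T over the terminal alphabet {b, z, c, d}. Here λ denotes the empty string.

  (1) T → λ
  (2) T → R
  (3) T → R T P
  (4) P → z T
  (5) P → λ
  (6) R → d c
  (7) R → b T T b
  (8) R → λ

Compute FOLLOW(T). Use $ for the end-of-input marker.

FIRST(P): from P→z T we get {z}; from P→λ we get {λ}. So FIRST(P) = {λ, z}.
FIRST(R): from R→d c we get {d}; from R→b T T b we get {b}; from R→λ we get {λ}. So FIRST(R) = {λ, b, d}.
FIRST(T): from T→λ we get {λ}; from T→R we get {λ, b, d}; from T→R T P we get {λ, b, d, z}. So FIRST(T) = {λ, b, d, z}.
FOLLOW(T) includes $ since T is the start symbol.
FOLLOW(T): in T→R T P, T is followed by P with FIRST {λ, z}; in T→R T P, the suffix after T is nullable (adds nothing new); in P→z T, the suffix after T is empty, so FOLLOW(T) ⊇ FOLLOW(P) = {$, b, d, z}; in R→b T T b (occurrence 1), T is followed by T b with FIRST {b, d, z}; in R→b T T b (occurrence 2), T is followed by b with FIRST {b}. Thus FOLLOW(T) = {$, b, d, z}.
FOLLOW(P): in T→R T P, the suffix after P is empty, so FOLLOW(P) ⊇ FOLLOW(T) = {$, b, d, z}. Thus FOLLOW(P) = {$, b, d, z}.
FOLLOW(R): in T→R, the suffix after R is empty, so FOLLOW(R) ⊇ FOLLOW(T) = {$, b, d, z}; in T→R T P, R is followed by T P with FIRST {λ, b, d, z}; in T→R T P, the suffix after R is nullable, so FOLLOW(R) ⊇ FOLLOW(T) = {$, b, d, z}. Thus FOLLOW(R) = {$, b, d, z}.

{$, b, d, z}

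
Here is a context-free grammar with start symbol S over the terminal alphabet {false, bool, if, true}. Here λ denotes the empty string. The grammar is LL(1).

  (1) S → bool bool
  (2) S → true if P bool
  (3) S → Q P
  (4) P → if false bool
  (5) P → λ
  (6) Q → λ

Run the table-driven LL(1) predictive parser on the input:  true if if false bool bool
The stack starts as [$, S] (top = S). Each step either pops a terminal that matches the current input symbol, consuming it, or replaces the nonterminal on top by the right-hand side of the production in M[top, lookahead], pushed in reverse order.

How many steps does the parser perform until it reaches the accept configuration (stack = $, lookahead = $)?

8

     Stack                 Input                         Action
  1  $ S                   true if if false bool bool $  expand S → true if P bool
  2  $ bool P if true      true if if false bool bool $  match true
  3  $ bool P if           if if false bool bool $       match if
  4  $ bool P              if false bool bool $          expand P → if false bool
  5  $ bool bool false if  if false bool bool $          match if
  6  $ bool bool false     false bool bool $             match false
  7  $ bool bool           bool bool $                   match bool
  8  $ bool                bool $                        match bool
Accept reached after 8 steps.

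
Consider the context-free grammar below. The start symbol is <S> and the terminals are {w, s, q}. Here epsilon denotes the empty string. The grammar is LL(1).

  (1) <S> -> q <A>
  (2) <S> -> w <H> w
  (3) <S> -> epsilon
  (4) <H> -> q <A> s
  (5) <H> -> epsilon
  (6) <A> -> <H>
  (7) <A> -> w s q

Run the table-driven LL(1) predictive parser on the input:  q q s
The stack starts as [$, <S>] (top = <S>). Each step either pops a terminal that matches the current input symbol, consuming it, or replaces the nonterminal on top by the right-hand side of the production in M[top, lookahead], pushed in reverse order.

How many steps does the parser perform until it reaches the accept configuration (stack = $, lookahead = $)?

8

     Stack      Input    Action
  1  $ <S>      q q s $  expand <S> -> q <A>
  2  $ <A> q    q q s $  match q
  3  $ <A>      q s $    expand <A> -> <H>
  4  $ <H>      q s $    expand <H> -> q <A> s
  5  $ s <A> q  q s $    match q
  6  $ s <A>    s $      expand <A> -> <H>
  7  $ s <H>    s $      expand <H> -> epsilon
  8  $ s        s $      match s
Accept reached after 8 steps.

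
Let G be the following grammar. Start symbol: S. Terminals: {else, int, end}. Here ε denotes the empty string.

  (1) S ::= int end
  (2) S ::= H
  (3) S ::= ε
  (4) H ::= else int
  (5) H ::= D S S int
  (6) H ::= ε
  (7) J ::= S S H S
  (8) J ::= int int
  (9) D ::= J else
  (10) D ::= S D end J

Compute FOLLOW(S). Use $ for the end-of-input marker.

{$, else, end, int}

FIRST(S): from S::=int end we get {int}; from S::=H we get {ε, else, int}; from S::=ε we get {ε}. So FIRST(S) = {ε, else, int}.
FIRST(H): from H::=else int we get {else}; from H::=D S S int we get {else, int}; from H::=ε we get {ε}. So FIRST(H) = {ε, else, int}.
FIRST(J): from J::=S S H S we get {ε, else, int}; from J::=int int we get {int}. So FIRST(J) = {ε, else, int}.
FIRST(D): from D::=J else we get {else, int}; from D::=S D end J we get {else, int}. So FIRST(D) = {else, int}.
FOLLOW(S) includes $ since S is the start symbol.
FOLLOW(D): in H::=D S S int, D is followed by S S int with FIRST {else, int}; in D::=S D end J, D is followed by end J with FIRST {end}. Thus FOLLOW(D) = {else, end, int}.
FOLLOW(J): in D::=J else, J is followed by else with FIRST {else}; in D::=S D end J, the suffix after J is empty, so FOLLOW(J) ⊇ FOLLOW(D) = {else, end, int}. Thus FOLLOW(J) = {else, end, int}.
FOLLOW(S): in H::=D S S int (occurrence 1), S is followed by S int with FIRST {else, int}; in H::=D S S int (occurrence 2), S is followed by int with FIRST {int}; in J::=S S H S (occurrence 1), S is followed by S H S with FIRST {ε, else, int}; in J::=S S H S (occurrence 1), the suffix after S is nullable, so FOLLOW(S) ⊇ FOLLOW(J) = {else, end, int}; in J::=S S H S (occurrence 2), S is followed by H S with FIRST {ε, else, int}; in J::=S S H S (occurrence 2), the suffix after S is nullable, so FOLLOW(S) ⊇ FOLLOW(J) = {else, end, int}; in J::=S S H S (occurrence 3), the suffix after S is empty, so FOLLOW(S) ⊇ FOLLOW(J) = {else, end, int}; in D::=S D end J, S is followed by D end J with FIRST {else, int}. Thus FOLLOW(S) = {$, else, end, int}.
FOLLOW(H): in S::=H, the suffix after H is empty, so FOLLOW(H) ⊇ FOLLOW(S) = {$, else, end, int}; in J::=S S H S, H is followed by S with FIRST {ε, else, int}; in J::=S S H S, the suffix after H is nullable, so FOLLOW(H) ⊇ FOLLOW(J) = {else, end, int}. Thus FOLLOW(H) = {$, else, end, int}.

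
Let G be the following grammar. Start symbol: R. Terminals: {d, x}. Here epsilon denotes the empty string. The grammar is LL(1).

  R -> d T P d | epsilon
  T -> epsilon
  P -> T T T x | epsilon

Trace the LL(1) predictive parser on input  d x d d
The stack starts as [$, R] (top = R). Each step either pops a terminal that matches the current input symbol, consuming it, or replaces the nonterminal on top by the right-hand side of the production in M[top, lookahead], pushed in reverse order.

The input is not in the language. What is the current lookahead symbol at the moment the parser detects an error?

d

step 1: stack=$ R  input=d x d d $  — expand R -> d T P d
step 2: stack=$ d P T d  input=d x d d $  — match d
step 3: stack=$ d P T  input=x d d $  — expand T -> epsilon
step 4: stack=$ d P  input=x d d $  — expand P -> T T T x
step 5: stack=$ d x T T T  input=x d d $  — expand T -> epsilon
step 6: stack=$ d x T T  input=x d d $  — expand T -> epsilon
step 7: stack=$ d x T  input=x d d $  — expand T -> epsilon
step 8: stack=$ d x  input=x d d $  — match x
step 9: stack=$ d  input=d d $  — match d
step 10: stack=$  input=d $  — error: stack empty but input remains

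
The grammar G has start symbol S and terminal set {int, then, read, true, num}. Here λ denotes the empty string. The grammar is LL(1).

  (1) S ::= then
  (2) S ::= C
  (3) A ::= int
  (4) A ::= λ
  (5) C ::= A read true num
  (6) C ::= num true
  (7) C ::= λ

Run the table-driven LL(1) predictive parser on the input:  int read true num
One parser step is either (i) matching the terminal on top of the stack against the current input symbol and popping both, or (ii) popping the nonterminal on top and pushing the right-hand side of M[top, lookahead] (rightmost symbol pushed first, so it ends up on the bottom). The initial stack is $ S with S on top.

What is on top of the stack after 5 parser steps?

true

     Stack                Input                Action
  1  $ S                  int read true num $  expand S ::= C
  2  $ C                  int read true num $  expand C ::= A read true num
  3  $ num true read A    int read true num $  expand A ::= int
  4  $ num true read int  int read true num $  match int
  5  $ num true read      read true num $      match read
Stack after step 5: $ num true (top = true).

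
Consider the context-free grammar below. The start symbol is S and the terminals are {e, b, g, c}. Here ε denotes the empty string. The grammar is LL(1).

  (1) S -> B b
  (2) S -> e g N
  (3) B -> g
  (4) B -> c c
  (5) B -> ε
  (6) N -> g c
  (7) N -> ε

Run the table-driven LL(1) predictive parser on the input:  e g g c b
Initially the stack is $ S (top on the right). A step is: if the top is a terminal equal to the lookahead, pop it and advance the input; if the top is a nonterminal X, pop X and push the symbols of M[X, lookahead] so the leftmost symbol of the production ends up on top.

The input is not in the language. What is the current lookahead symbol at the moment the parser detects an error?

     Stack    Input        Action
  1  $ S      e g g c b $  expand S -> e g N
  2  $ N g e  e g g c b $  match e
  3  $ N g    g g c b $    match g
  4  $ N      g c b $      expand N -> g c
  5  $ c g    g c b $      match g
  6  $ c      c b $        match c
  7  $        b $          error: stack empty but input remains

b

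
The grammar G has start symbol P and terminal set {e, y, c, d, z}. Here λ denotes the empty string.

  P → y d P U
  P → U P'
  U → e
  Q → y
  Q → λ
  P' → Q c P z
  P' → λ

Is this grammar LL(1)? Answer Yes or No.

FIRST(P) = {e, y}
FIRST(U) = {e}
FIRST(Q) = {λ, y}
FIRST(P') = {λ, c, y}
FOLLOW(P) = {$, e, z}
FOLLOW(U) = {$, c, e, y, z}
FOLLOW(Q) = {c}
FOLLOW(P') = {$, e, z}
Each cell of M receives at most one production.

Yes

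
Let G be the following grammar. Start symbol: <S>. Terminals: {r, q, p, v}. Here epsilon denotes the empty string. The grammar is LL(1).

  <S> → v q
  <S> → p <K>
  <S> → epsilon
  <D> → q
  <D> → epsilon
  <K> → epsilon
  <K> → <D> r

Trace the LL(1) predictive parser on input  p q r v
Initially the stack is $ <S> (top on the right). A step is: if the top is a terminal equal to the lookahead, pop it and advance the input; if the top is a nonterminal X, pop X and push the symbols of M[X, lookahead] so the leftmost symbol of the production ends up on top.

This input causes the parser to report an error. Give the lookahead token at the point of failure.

v

step 1: stack=$ <S>  input=p q r v $  — expand <S> → p <K>
step 2: stack=$ <K> p  input=p q r v $  — match p
step 3: stack=$ <K>  input=q r v $  — expand <K> → <D> r
step 4: stack=$ r <D>  input=q r v $  — expand <D> → q
step 5: stack=$ r q  input=q r v $  — match q
step 6: stack=$ r  input=r v $  — match r
step 7: stack=$  input=v $  — error: stack empty but input remains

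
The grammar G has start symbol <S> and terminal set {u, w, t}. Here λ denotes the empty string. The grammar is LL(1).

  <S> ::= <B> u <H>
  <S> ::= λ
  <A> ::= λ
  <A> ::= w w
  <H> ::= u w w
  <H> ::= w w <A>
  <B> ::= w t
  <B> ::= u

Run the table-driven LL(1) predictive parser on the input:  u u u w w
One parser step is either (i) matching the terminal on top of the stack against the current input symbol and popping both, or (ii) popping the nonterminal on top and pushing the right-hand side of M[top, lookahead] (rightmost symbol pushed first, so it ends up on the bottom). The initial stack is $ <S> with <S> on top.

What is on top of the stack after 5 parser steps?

     Stack        Input        Action
  1  $ <S>        u u u w w $  expand <S> ::= <B> u <H>
  2  $ <H> u <B>  u u u w w $  expand <B> ::= u
  3  $ <H> u u    u u u w w $  match u
  4  $ <H> u      u u w w $    match u
  5  $ <H>        u w w $      expand <H> ::= u w w
Stack after step 5: $ w w u (top = u).

u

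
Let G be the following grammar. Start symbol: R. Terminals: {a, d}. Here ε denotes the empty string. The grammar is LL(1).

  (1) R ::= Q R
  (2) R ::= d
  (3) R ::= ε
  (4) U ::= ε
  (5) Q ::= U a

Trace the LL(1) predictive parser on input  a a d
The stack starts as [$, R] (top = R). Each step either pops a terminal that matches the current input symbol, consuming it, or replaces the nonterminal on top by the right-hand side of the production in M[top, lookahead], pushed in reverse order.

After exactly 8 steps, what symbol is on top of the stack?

R

step 1: stack=$ R  input=a a d $  — expand R ::= Q R
step 2: stack=$ R Q  input=a a d $  — expand Q ::= U a
step 3: stack=$ R a U  input=a a d $  — expand U ::= ε
step 4: stack=$ R a  input=a a d $  — match a
step 5: stack=$ R  input=a d $  — expand R ::= Q R
step 6: stack=$ R Q  input=a d $  — expand Q ::= U a
step 7: stack=$ R a U  input=a d $  — expand U ::= ε
step 8: stack=$ R a  input=a d $  — match a
Stack after step 8: $ R (top = R).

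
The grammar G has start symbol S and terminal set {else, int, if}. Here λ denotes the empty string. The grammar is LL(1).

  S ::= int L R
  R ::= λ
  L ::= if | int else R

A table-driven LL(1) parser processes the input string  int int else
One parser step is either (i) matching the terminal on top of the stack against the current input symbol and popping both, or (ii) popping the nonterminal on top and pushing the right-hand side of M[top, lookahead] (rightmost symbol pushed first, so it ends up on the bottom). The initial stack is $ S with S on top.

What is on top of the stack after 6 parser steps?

R

step 1: stack=$ S  input=int int else $  — expand S ::= int L R
step 2: stack=$ R L int  input=int int else $  — match int
step 3: stack=$ R L  input=int else $  — expand L ::= int else R
step 4: stack=$ R R else int  input=int else $  — match int
step 5: stack=$ R R else  input=else $  — match else
step 6: stack=$ R R  input=$  — expand R ::= λ
Stack after step 6: $ R (top = R).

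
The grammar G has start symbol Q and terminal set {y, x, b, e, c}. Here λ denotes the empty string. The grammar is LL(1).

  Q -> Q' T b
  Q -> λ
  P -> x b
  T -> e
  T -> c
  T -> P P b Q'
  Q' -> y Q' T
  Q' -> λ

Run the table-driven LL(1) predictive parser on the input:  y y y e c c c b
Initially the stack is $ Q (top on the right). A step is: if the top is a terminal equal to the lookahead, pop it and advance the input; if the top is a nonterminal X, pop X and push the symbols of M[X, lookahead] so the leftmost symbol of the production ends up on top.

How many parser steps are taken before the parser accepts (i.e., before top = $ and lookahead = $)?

17

step 1: stack=$ Q  input=y y y e c c c b $  — expand Q -> Q' T b
step 2: stack=$ b T Q'  input=y y y e c c c b $  — expand Q' -> y Q' T
step 3: stack=$ b T T Q' y  input=y y y e c c c b $  — match y
step 4: stack=$ b T T Q'  input=y y e c c c b $  — expand Q' -> y Q' T
step 5: stack=$ b T T T Q' y  input=y y e c c c b $  — match y
step 6: stack=$ b T T T Q'  input=y e c c c b $  — expand Q' -> y Q' T
step 7: stack=$ b T T T T Q' y  input=y e c c c b $  — match y
step 8: stack=$ b T T T T Q'  input=e c c c b $  — expand Q' -> λ
step 9: stack=$ b T T T T  input=e c c c b $  — expand T -> e
step 10: stack=$ b T T T e  input=e c c c b $  — match e
step 11: stack=$ b T T T  input=c c c b $  — expand T -> c
step 12: stack=$ b T T c  input=c c c b $  — match c
step 13: stack=$ b T T  input=c c b $  — expand T -> c
step 14: stack=$ b T c  input=c c b $  — match c
step 15: stack=$ b T  input=c b $  — expand T -> c
step 16: stack=$ b c  input=c b $  — match c
step 17: stack=$ b  input=b $  — match b
Accept reached after 17 steps.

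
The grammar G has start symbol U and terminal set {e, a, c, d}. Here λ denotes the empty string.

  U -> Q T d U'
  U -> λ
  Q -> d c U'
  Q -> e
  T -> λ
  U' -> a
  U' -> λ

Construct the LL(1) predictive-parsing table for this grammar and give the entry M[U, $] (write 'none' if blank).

U -> λ

FIRST(Q): from Q->d c U' we get {d}; from Q->e we get {e}. So FIRST(Q) = {d, e}.
FIRST(T): from T->λ we get {λ}. So FIRST(T) = {λ}.
FIRST(U'): from U'->a we get {a}; from U'->λ we get {λ}. So FIRST(U') = {λ, a}.
FIRST(U): from U->Q T d U' we get {d, e}; from U->λ we get {λ}. So FIRST(U) = {λ, d, e}.
FOLLOW(U) includes $ since U is the start symbol.
FOLLOW(U): U appears on no right-hand side. Thus FOLLOW(U) = {$}.
For U -> Q T d U': FIRST(Q T d U') = {d, e}, so it goes in M[U, t] for t ∈ {d, e}.
For U -> λ: FIRST(λ) = {λ}, so it goes in M[U, t] for t ∈ {}; since λ ∈ FIRST, also for every t ∈ FOLLOW(U) = {$}.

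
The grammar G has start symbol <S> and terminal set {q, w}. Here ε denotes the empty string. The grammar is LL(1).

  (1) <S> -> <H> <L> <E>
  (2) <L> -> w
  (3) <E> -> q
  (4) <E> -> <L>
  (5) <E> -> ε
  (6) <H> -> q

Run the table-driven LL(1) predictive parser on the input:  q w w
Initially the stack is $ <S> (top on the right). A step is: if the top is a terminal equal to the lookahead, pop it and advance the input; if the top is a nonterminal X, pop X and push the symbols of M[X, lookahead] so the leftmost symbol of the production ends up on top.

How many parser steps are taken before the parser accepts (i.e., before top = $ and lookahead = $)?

step 1: stack=$ <S>  input=q w w $  — expand <S> -> <H> <L> <E>
step 2: stack=$ <E> <L> <H>  input=q w w $  — expand <H> -> q
step 3: stack=$ <E> <L> q  input=q w w $  — match q
step 4: stack=$ <E> <L>  input=w w $  — expand <L> -> w
step 5: stack=$ <E> w  input=w w $  — match w
step 6: stack=$ <E>  input=w $  — expand <E> -> <L>
step 7: stack=$ <L>  input=w $  — expand <L> -> w
step 8: stack=$ w  input=w $  — match w
Accept reached after 8 steps.

8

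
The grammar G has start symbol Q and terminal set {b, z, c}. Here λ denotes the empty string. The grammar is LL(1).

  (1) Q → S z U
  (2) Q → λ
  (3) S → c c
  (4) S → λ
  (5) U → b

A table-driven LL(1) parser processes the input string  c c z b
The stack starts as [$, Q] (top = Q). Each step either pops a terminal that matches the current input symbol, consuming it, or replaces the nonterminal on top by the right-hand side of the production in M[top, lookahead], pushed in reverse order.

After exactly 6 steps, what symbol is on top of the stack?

b

     Stack      Input      Action
  1  $ Q        c c z b $  expand Q → S z U
  2  $ U z S    c c z b $  expand S → c c
  3  $ U z c c  c c z b $  match c
  4  $ U z c    c z b $    match c
  5  $ U z      z b $      match z
  6  $ U        b $        expand U → b
Stack after step 6: $ b (top = b).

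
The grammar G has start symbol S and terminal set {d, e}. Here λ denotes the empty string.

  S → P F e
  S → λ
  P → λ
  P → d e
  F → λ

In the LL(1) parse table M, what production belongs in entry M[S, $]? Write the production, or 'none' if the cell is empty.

S → λ

FIRST(P) = {λ, d}
FIRST(F) = {λ}
FIRST(S) = {λ, d, e}  (via P F e)
FOLLOW(S) includes $ since S is the start symbol.
FOLLOW(S): S appears on no right-hand side. Thus FOLLOW(S) = {$}.
For S → P F e: FIRST(P F e) = {d, e}, so it goes in M[S, t] for t ∈ {d, e}.
For S → λ: FIRST(λ) = {λ}, so it goes in M[S, t] for t ∈ {}; since λ ∈ FIRST, also for every t ∈ FOLLOW(S) = {$}.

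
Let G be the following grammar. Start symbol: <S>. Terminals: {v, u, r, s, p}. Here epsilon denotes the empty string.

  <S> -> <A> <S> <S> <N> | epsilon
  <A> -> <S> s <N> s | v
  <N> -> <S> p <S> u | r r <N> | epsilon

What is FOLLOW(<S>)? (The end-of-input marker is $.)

FIRST(<S>): from <S>-><A> <S> <S> <N> we get {s, v}; from <S>->epsilon we get {epsilon}. So FIRST(<S>) = {epsilon, s, v}.
FIRST(<A>): from <A>-><S> s <N> s we get {s, v}; from <A>->v we get {v}. So FIRST(<A>) = {s, v}.
FIRST(<N>): from <N>-><S> p <S> u we get {p, s, v}; from <N>->r r <N> we get {r}; from <N>->epsilon we get {epsilon}. So FIRST(<N>) = {epsilon, p, r, s, v}.
FOLLOW(<S>) includes $ since <S> is the start symbol.
FOLLOW(<S>): in <S>-><A> <S> <S> <N> (occurrence 1), <S> is followed by <S> <N> with FIRST {epsilon, p, r, s, v}; in <S>-><A> <S> <S> <N> (occurrence 1), the suffix after <S> is nullable (adds nothing new); in <S>-><A> <S> <S> <N> (occurrence 2), <S> is followed by <N> with FIRST {epsilon, p, r, s, v}; in <S>-><A> <S> <S> <N> (occurrence 2), the suffix after <S> is nullable (adds nothing new); in <A>-><S> s <N> s, <S> is followed by s <N> s with FIRST {s}; in <N>-><S> p <S> u (occurrence 1), <S> is followed by p <S> u with FIRST {p}; in <N>-><S> p <S> u (occurrence 2), <S> is followed by u with FIRST {u}. Thus FOLLOW(<S>) = {$, p, r, s, u, v}.
FOLLOW(<A>): in <S>-><A> <S> <S> <N>, <A> is followed by <S> <S> <N> with FIRST {epsilon, p, r, s, v}; in <S>-><A> <S> <S> <N>, the suffix after <A> is nullable, so FOLLOW(<A>) ⊇ FOLLOW(<S>) = {$, p, r, s, u, v}. Thus FOLLOW(<A>) = {$, p, r, s, u, v}.
FOLLOW(<N>): in <S>-><A> <S> <S> <N>, the suffix after <N> is empty, so FOLLOW(<N>) ⊇ FOLLOW(<S>) = {$, p, r, s, u, v}; in <A>-><S> s <N> s, <N> is followed by s with FIRST {s}; in <N>->r r <N>, the suffix after <N> is empty (adds nothing new). Thus FOLLOW(<N>) = {$, p, r, s, u, v}.

{$, p, r, s, u, v}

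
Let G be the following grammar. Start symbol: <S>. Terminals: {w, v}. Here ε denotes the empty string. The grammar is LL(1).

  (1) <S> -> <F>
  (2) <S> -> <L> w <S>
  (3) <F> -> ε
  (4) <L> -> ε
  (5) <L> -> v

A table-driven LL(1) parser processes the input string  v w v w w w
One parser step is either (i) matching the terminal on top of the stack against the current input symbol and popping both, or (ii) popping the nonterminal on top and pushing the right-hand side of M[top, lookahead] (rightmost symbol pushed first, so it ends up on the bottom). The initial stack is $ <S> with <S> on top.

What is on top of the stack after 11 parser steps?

step 1: stack=$ <S>  input=v w v w w w $  — expand <S> -> <L> w <S>
step 2: stack=$ <S> w <L>  input=v w v w w w $  — expand <L> -> v
step 3: stack=$ <S> w v  input=v w v w w w $  — match v
step 4: stack=$ <S> w  input=w v w w w $  — match w
step 5: stack=$ <S>  input=v w w w $  — expand <S> -> <L> w <S>
step 6: stack=$ <S> w <L>  input=v w w w $  — expand <L> -> v
step 7: stack=$ <S> w v  input=v w w w $  — match v
step 8: stack=$ <S> w  input=w w w $  — match w
step 9: stack=$ <S>  input=w w $  — expand <S> -> <L> w <S>
step 10: stack=$ <S> w <L>  input=w w $  — expand <L> -> ε
step 11: stack=$ <S> w  input=w w $  — match w
Stack after step 11: $ <S> (top = <S>).

<S>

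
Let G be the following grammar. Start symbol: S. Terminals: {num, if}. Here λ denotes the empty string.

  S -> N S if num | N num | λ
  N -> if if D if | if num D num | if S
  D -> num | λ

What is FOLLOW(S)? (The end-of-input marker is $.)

FIRST(N) = {if}
FIRST(D) = {λ, num}
FIRST(S) = {λ, if}  (via N S if num, N num)
FOLLOW(S) includes $ since S is the start symbol.
FOLLOW(N): in S->N S if num, N is followed by S if num with FIRST {if}; in S->N num, N is followed by num with FIRST {num}. Thus FOLLOW(N) = {if, num}.
FOLLOW(S): in S->N S if num, S is followed by if num with FIRST {if}; in N->if S, the suffix after S is empty, so FOLLOW(S) ⊇ FOLLOW(N) = {if, num}. Thus FOLLOW(S) = {$, if, num}.
FOLLOW(D): in N->if if D if, D is followed by if with FIRST {if}; in N->if num D num, D is followed by num with FIRST {num}. Thus FOLLOW(D) = {if, num}.

{$, if, num}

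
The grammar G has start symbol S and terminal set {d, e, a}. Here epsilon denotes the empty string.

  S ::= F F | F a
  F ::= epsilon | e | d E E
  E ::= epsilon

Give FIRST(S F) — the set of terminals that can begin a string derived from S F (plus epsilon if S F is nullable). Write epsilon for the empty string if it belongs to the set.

FIRST(F) = {epsilon, d, e}
FIRST(E) = {epsilon}
FIRST(S) = {epsilon, a, d, e}  (via F F, F a)
FIRST(S F): take FIRST of each symbol in turn, carrying on past any symbol whose FIRST contains epsilon; result {epsilon, a, d, e}.

{epsilon, a, d, e}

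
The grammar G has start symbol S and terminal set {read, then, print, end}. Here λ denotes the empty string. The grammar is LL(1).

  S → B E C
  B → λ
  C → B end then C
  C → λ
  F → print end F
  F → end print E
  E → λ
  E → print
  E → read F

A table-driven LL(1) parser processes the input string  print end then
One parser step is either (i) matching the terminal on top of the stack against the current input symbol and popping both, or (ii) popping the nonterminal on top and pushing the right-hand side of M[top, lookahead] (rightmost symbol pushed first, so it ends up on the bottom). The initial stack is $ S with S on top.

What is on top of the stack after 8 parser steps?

C

step 1: stack=$ S  input=print end then $  — expand S → B E C
step 2: stack=$ C E B  input=print end then $  — expand B → λ
step 3: stack=$ C E  input=print end then $  — expand E → print
step 4: stack=$ C print  input=print end then $  — match print
step 5: stack=$ C  input=end then $  — expand C → B end then C
step 6: stack=$ C then end B  input=end then $  — expand B → λ
step 7: stack=$ C then end  input=end then $  — match end
step 8: stack=$ C then  input=then $  — match then
Stack after step 8: $ C (top = C).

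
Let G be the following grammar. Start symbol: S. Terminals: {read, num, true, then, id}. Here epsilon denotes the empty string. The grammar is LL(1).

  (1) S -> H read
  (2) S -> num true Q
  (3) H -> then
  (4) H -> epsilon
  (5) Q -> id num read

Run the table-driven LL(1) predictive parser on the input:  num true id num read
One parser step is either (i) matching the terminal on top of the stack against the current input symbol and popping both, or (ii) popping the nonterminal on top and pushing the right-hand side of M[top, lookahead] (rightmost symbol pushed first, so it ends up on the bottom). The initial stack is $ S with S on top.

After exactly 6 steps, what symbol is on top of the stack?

read

     Stack          Input                   Action
  1  $ S            num true id num read $  expand S -> num true Q
  2  $ Q true num   num true id num read $  match num
  3  $ Q true       true id num read $      match true
  4  $ Q            id num read $           expand Q -> id num read
  5  $ read num id  id num read $           match id
  6  $ read num     num read $              match num
Stack after step 6: $ read (top = read).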